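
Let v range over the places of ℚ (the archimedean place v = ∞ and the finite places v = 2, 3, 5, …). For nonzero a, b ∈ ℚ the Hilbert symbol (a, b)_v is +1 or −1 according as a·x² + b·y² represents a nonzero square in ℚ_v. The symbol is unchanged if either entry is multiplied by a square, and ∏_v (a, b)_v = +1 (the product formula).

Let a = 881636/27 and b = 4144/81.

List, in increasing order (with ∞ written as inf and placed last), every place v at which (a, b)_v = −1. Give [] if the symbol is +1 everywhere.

[2, 37]

(a, b) ≡ (483, 259) mod (ℚ^×)²; places V = {2, 3, 7, 23, 37, ∞}.
(a,b)_7: α=1, u≡3; β=1, v≡1 (mod 7); (3|7)=-1, (1|7)=+1; sign (−1)^1·-1^1·+1^1 = +1.
(a,b)_3: α=-3, u≡2; β=-4, v≡1 (mod 3); (2|3)=-1, (1|3)=+1; sign (−1)^0·-1^-4·+1^-3 = +1.
(a,b)_2: α=2, β=4; u≡3, v≡3 (mod 8); ε(u)ε(v)=1·1, αω(v)=2·1, βω(u)=4·1; sum ≡ 1  ⇒  -1.
(a,b)_23: α=1, u≡15; β=0, v≡8 (mod 23); (15|23)=-1, (8|23)=+1; sign (−1)^0·-1^0·+1^1 = +1.
(a,b)_∞: sgn(483)=+, sgn(259)=+, so +1.
(a,b)_37: α=2, u≡17; β=1, v≡16 (mod 37); (17|37)=-1, (16|37)=+1; sign (−1)^0·-1^1·+1^2 = -1.
Ram(483, 259) = {2, 37}; no ℚ_2-point on the conic.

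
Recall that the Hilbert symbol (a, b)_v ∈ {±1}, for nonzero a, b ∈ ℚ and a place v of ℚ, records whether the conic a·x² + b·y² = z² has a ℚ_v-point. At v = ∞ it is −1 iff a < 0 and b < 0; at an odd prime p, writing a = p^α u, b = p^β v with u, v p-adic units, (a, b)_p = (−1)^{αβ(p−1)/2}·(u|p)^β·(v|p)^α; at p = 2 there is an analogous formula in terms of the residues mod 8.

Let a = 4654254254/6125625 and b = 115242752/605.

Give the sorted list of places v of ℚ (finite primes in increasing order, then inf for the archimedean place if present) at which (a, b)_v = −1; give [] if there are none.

[29, 53]

(a, b) ≡ (95294, 6235) mod (ℚ^×)²; places V = {2, 3, 5, 11, 13, 17, 19, 29, 31, 43, 53, ∞}.
(a,b)_17: α=2, u≡13; β=0, v≡16 (mod 17); (13|17)=+1, (16|17)=+1; sign (−1)^0·+1^0·+1^2 = +1.
(a,b)_∞: sgn(95294)=+, sgn(6235)=+, so +1.
(a,b)_2: α=1, β=8; u≡7, v≡3 (mod 8); ε(u)ε(v)=1·1, αω(v)=1·1, βω(u)=8·0; sum ≡ 0  ⇒  +1.
(a,b)_5: α=-4, u≡4; β=-1, v≡2 (mod 5); (4|5)=+1, (2|5)=-1; sign (−1)^0·+1^-1·-1^-4 = +1.
(a,b)_11: α=-2, u≡4; β=-2, v≡4 (mod 11); (4|11)=+1, (4|11)=+1; sign (−1)^0·+1^-2·+1^-2 = +1.
(a,b)_31: α=1, u≡28; β=0, v≡8 (mod 31); (28|31)=+1, (8|31)=+1; sign (−1)^0·+1^0·+1^1 = +1.
(a,b)_29: α=1, u≡28; β=1, v≡10 (mod 29); (28|29)=+1, (10|29)=-1; sign (−1)^0·+1^1·-1^1 = -1.
(a,b)_53: α=1, u≡36; β=0, v≡23 (mod 53); (36|53)=+1, (23|53)=-1; sign (−1)^0·+1^0·-1^1 = -1.
(a,b)_3: α=-4, u≡2; β=0, v≡1 (mod 3); (2|3)=-1, (1|3)=+1; sign (−1)^0·-1^0·+1^-4 = +1.
(a,b)_13: α=2, u≡1; β=0, v≡2 (mod 13); (1|13)=+1, (2|13)=-1; sign (−1)^0·+1^0·-1^2 = +1.
(a,b)_19: α=0, u≡7; β=2, v≡2 (mod 19); (7|19)=+1, (2|19)=-1; sign (−1)^0·+1^2·-1^0 = +1.
(a,b)_43: α=0, u≡38; β=1, v≡1 (mod 43); (38|43)=+1, (1|43)=+1; sign (−1)^0·+1^1·+1^0 = +1.
(95294, 6235 / ℚ) ramifies at {29, 53}: a division algebra.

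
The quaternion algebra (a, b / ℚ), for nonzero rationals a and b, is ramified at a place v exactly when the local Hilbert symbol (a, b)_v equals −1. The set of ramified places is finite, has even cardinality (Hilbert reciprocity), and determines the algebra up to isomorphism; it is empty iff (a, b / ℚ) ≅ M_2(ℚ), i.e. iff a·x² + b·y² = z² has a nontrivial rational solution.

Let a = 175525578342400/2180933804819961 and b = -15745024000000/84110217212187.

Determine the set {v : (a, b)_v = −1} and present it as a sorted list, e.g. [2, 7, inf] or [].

[]

(a, b) ≡ (31, -3) mod (ℚ^×)²; places V = {2, 3, 5, 11, 13, 17, 29, 31, 47, ∞}.
(a,b)_13: α=4, u≡2; β=0, v≡3 (mod 13); (2|13)=-1, (3|13)=+1; sign (−1)^0·-1^0·+1^4 = +1.
(a,b)_3: α=-12, u≡1; β=-3, v≡2 (mod 3); (1|3)=+1, (2|3)=-1; sign (−1)^0·+1^-3·-1^-12 = +1.
(a,b)_47: α=-4, u≡45; β=-6, v≡33 (mod 47); (45|47)=-1, (33|47)=-1; sign (−1)^0·-1^-6·-1^-4 = +1.
(a,b)_2: α=16, β=20; u≡7, v≡5 (mod 8); ε(u)ε(v)=1·0, αω(v)=16·1, βω(u)=20·0; sum ≡ 0  ⇒  +1.
(a,b)_29: α=-2, u≡10; β=0, v≡21 (mod 29); (10|29)=-1, (21|29)=-1; sign (−1)^0·-1^0·-1^-2 = +1.
(a,b)_17: α=0, u≡7; β=-2, v≡5 (mod 17); (7|17)=-1, (5|17)=-1; sign (−1)^0·-1^-2·-1^0 = +1.
(a,b)_11: α=2, u≡4; β=0, v≡2 (mod 11); (4|11)=+1, (2|11)=-1; sign (−1)^0·+1^0·-1^2 = +1.
(a,b)_∞: sgn(31)=+, sgn(-3)=−, so +1.
(a,b)_5: α=2, u≡1; β=6, v≡2 (mod 5); (1|5)=+1, (2|5)=-1; sign (−1)^0·+1^6·-1^2 = +1.
(a,b)_31: α=1, u≡25; β=2, v≡14 (mod 31); (25|31)=+1, (14|31)=+1; sign (−1)^0·+1^2·+1^1 = +1.
Every local symbol is +1, so the conic 31·x² + -3·y² = z² has ℚ_v-points for all v and hence a ℚ-point; (a, b / ℚ) ≅ M_2(ℚ).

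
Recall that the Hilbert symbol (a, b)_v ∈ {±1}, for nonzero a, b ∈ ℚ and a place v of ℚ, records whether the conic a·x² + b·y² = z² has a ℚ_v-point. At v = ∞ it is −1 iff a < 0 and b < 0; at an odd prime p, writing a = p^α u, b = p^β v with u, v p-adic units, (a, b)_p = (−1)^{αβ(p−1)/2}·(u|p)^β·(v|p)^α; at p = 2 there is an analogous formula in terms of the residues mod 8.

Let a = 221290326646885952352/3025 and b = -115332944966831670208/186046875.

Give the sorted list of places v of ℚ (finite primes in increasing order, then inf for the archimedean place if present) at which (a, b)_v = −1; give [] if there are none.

[3, 19, 23, 31]

Mod squares: a ≡ 45942, b ≡ -1178589. Check v ∈ {∞, 2, 3, 5, 7, 11, 13, 19, 23, 29, 31}.
v=13: a=13^3·(≡11), b=13^4·(≡12) mod 13; (11|13)=-1, (12|13)=+1; (−1)^{3·4·6}·(-1)^4·(+1)^3 = +1.
v=5: a=5^-2·(≡2), b=5^-6·(≡1) mod 5; (2|5)=-1, (1|5)=+1; (−1)^{-2·-6·2}·(-1)^-6·(+1)^-2 = +1.
v=7: a=7^0·(≡1), b=7^-2·(≡2) mod 7; (1|7)=+1, (2|7)=+1; (−1)^{0·-2·3}·(+1)^-2·(+1)^0 = +1.
v=11: a=11^-2·(≡2), b=11^0·(≡8) mod 11; (2|11)=-1, (8|11)=-1; (−1)^{-2·0·5}·(-1)^0·(-1)^-2 = +1.
v=3: a=3^3·(≡2), b=3^-5·(≡2) mod 3; (2|3)=-1, (2|3)=-1; (−1)^{3·-5·1}·(-1)^-5·(-1)^3 = -1.
v=19: a=19^1·(≡16), b=19^3·(≡7) mod 19; (16|19)=+1, (7|19)=+1; (−1)^{1·3·9}·(+1)^3·(+1)^1 = -1.
v=∞: 45942 > 0 and -1178589 < 0  ⇒  (a,b)_∞ = +1.
v=23: a=23^4·(≡7), b=23^3·(≡3) mod 23; (7|23)=-1, (3|23)=+1; (−1)^{4·3·11}·(-1)^3·(+1)^4 = -1.
v=31: a=31^1·(≡20), b=31^1·(≡14) mod 31; (20|31)=+1, (14|31)=+1; (−1)^{1·1·15}·(+1)^1·(+1)^1 = -1.
v=29: a=29^4·(≡28), b=29^3·(≡15) mod 29; (28|29)=+1, (15|29)=-1; (−1)^{4·3·14}·(+1)^3·(-1)^4 = +1.
v=2: v_2(a)=5, v_2(b)=6; units ≡ 3, 3 (mod 8); ε·ε+αω+βω = 1·1+5·1+6·1 ≡ 0  ⇒  (a,b)_2 = +1.
|Ram(45942, -1178589)| = 4, even; anisotropic at {3, 19, 23, 31}.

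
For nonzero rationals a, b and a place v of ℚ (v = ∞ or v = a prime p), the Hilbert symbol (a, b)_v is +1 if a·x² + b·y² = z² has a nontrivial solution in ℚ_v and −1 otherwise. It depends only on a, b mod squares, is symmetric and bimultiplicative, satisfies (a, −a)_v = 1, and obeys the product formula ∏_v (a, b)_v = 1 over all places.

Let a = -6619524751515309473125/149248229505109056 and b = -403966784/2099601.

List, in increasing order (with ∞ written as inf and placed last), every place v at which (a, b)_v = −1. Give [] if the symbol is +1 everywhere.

[2, inf]

(a, b) ≡ (-13, -221) mod (ℚ^×)²; places V = {2, 3, 5, 7, 11, 13, 17, 23, ∞}.
(a,b)_17: α=2, u≡4; β=1, v≡16 (mod 17); (4|17)=+1, (16|17)=+1; sign (−1)^0·+1^1·+1^2 = +1.
(a,b)_2: α=-6, β=6; u≡3, v≡3 (mod 8); ε(u)ε(v)=1·1, αω(v)=-6·1, βω(u)=6·1; sum ≡ 1  ⇒  -1.
(a,b)_5: α=4, u≡3; β=0, v≡1 (mod 5); (3|5)=-1, (1|5)=+1; sign (−1)^0·-1^0·+1^4 = +1.
(a,b)_11: α=2, u≡5; β=0, v≡6 (mod 11); (5|11)=+1, (6|11)=-1; sign (−1)^0·+1^0·-1^2 = +1.
(a,b)_7: α=-4, u≡4; β=-2, v≡5 (mod 7); (4|7)=+1, (5|7)=-1; sign (−1)^0·+1^-2·-1^-4 = +1.
(a,b)_3: α=-8, u≡2; β=-4, v≡1 (mod 3); (2|3)=-1, (1|3)=+1; sign (−1)^0·-1^-4·+1^-8 = +1.
(a,b)_13: α=13, u≡4; β=5, v≡3 (mod 13); (4|13)=+1, (3|13)=+1; sign (−1)^0·+1^5·+1^13 = +1.
(a,b)_23: α=-6, u≡21; β=-2, v≡12 (mod 23); (21|23)=-1, (12|23)=+1; sign (−1)^0·-1^-2·+1^-6 = +1.
(a,b)_∞: sgn(-13)=−, sgn(-221)=−, so -1.
Ram(-13, -221) = {2, ∞}; no ℚ_2-point on the conic.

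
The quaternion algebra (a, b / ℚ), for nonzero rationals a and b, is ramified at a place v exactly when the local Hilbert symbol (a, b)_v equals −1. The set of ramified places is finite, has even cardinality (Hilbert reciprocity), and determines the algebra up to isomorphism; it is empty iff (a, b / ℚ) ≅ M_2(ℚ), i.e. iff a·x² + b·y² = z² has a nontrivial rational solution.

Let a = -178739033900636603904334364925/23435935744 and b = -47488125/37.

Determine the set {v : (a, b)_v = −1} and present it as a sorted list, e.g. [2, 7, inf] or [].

Mod squares: a ≡ -1069453, b ≡ -2811297. Check v ∈ {∞, 2, 3, 5, 7, 11, 13, 17, 19, 23, 29, 31, 37, 43}.
v=17: a=17^1·(≡16), b=17^0·(≡5) mod 17; (16|17)=+1, (5|17)=-1; (−1)^{1·0·8}·(+1)^0·(-1)^1 = -1.
v=7: a=7^3·(≡3), b=7^0·(≡4) mod 7; (3|7)=-1, (4|7)=+1; (−1)^{3·0·3}·(-1)^0·(+1)^3 = +1.
v=23: a=23^-2·(≡4), b=23^0·(≡13) mod 23; (4|23)=+1, (13|23)=+1; (−1)^{-2·0·11}·(+1)^0·(+1)^-2 = +1.
v=3: a=3^6·(≡2), b=3^1·(≡2) mod 3; (2|3)=-1, (2|3)=-1; (−1)^{6·1·1}·(-1)^1·(-1)^6 = -1.
v=43: a=43^3·(≡34), b=43^1·(≡1) mod 43; (34|43)=-1, (1|43)=+1; (−1)^{3·1·21}·(-1)^1·(+1)^3 = +1.
v=11: a=11^1·(≡6), b=11^0·(≡2) mod 11; (6|11)=-1, (2|11)=-1; (−1)^{1·0·5}·(-1)^0·(-1)^1 = -1.
v=∞: -1069453 < 0 and -2811297 < 0  ⇒  (a,b)_∞ = -1.
v=13: a=13^-2·(≡11), b=13^0·(≡11) mod 13; (11|13)=-1, (11|13)=-1; (−1)^{-2·0·6}·(-1)^0·(-1)^-2 = +1.
v=5: a=5^2·(≡2), b=5^4·(≡2) mod 5; (2|5)=-1, (2|5)=-1; (−1)^{2·4·2}·(-1)^4·(-1)^2 = +1.
v=31: a=31^4·(≡9), b=31^1·(≡19) mod 31; (9|31)=+1, (19|31)=+1; (−1)^{4·1·15}·(+1)^1·(+1)^4 = +1.
v=29: a=29^2·(≡20), b=29^0·(≡27) mod 29; (20|29)=+1, (27|29)=-1; (−1)^{2·0·14}·(+1)^0·(-1)^2 = +1.
v=2: v_2(a)=-18, v_2(b)=0; units ≡ 3, 7 (mod 8); ε·ε+αω+βω = 1·1+-18·0+0·1 ≡ 1  ⇒  (a,b)_2 = -1.
v=19: a=19^5·(≡10), b=19^1·(≡1) mod 19; (10|19)=-1, (1|19)=+1; (−1)^{5·1·9}·(-1)^1·(+1)^5 = +1.
v=37: a=37^0·(≡32), b=37^-1·(≡6) mod 37; (32|37)=-1, (6|37)=-1; (−1)^{0·-1·18}·(-1)^-1·(-1)^0 = -1.
Ram(-1069453, -2811297) = {2, 3, 11, 17, 37, ∞}; no ℚ_2-point on the conic.

[2, 3, 11, 17, 37, inf]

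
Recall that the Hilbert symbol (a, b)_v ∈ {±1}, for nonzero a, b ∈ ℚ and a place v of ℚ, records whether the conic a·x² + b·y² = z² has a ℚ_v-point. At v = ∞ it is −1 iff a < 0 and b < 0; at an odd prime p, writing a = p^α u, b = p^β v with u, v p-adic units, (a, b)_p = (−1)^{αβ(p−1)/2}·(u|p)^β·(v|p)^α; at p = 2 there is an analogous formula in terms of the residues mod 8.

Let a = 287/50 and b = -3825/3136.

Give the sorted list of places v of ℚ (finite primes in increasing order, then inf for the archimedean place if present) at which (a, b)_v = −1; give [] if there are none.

[2, 41]

Mod squares: a ≡ 574, b ≡ -17. Check v ∈ {∞, 2, 3, 5, 7, 17, 41}.
v=7: a=7^1·(≡6), b=7^-2·(≡4) mod 7; (6|7)=-1, (4|7)=+1; (−1)^{1·-2·3}·(-1)^-2·(+1)^1 = +1.
v=17: a=17^0·(≡2), b=17^1·(≡8) mod 17; (2|17)=+1, (8|17)=+1; (−1)^{0·1·8}·(+1)^1·(+1)^0 = +1.
v=2: v_2(a)=-1, v_2(b)=-6; units ≡ 7, 7 (mod 8); ε·ε+αω+βω = 1·1+-1·0+-6·0 ≡ 1  ⇒  (a,b)_2 = -1.
v=41: a=41^1·(≡19), b=41^0·(≡24) mod 41; (19|41)=-1, (24|41)=-1; (−1)^{1·0·20}·(-1)^0·(-1)^1 = -1.
v=3: a=3^0·(≡1), b=3^2·(≡1) mod 3; (1|3)=+1, (1|3)=+1; (−1)^{0·2·1}·(+1)^2·(+1)^0 = +1.
v=5: a=5^-2·(≡1), b=5^2·(≡2) mod 5; (1|5)=+1, (2|5)=-1; (−1)^{-2·2·2}·(+1)^2·(-1)^-2 = +1.
v=∞: 574 > 0 and -17 < 0  ⇒  (a,b)_∞ = +1.
(574, -17 / ℚ) ramifies at {2, 41}: a division algebra.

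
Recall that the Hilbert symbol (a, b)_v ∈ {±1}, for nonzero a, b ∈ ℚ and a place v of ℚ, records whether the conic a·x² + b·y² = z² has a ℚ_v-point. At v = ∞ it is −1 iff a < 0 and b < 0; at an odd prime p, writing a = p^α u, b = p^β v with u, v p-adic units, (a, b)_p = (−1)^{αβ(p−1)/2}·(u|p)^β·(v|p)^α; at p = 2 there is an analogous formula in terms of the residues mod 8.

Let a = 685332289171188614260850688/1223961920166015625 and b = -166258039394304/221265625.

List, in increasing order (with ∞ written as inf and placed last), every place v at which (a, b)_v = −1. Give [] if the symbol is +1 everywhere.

[2, 19]

(a, b) ≡ (3, -5681) mod (ℚ^×)²; places V = {2, 3, 5, 7, 11, 13, 17, 19, 23, ∞}.
(a,b)_23: α=2, u≡18; β=1, v≡16 (mod 23); (18|23)=+1, (16|23)=+1; sign (−1)^0·+1^1·+1^2 = +1.
(a,b)_3: α=21, u≡1; β=10, v≡1 (mod 3); (1|3)=+1, (1|3)=+1; sign (−1)^0·+1^10·+1^21 = +1.
(a,b)_19: α=2, u≡15; β=1, v≡1 (mod 19); (15|19)=-1, (1|19)=+1; sign (−1)^0·-1^1·+1^2 = -1.
(a,b)_∞: sgn(3)=+, sgn(-5681)=−, so +1.
(a,b)_2: α=24, β=12; u≡3, v≡7 (mod 8); ε(u)ε(v)=1·1, αω(v)=24·0, βω(u)=12·1; sum ≡ 1  ⇒  -1.
(a,b)_13: α=2, u≡10; β=1, v≡11 (mod 13); (10|13)=+1, (11|13)=-1; sign (−1)^0·+1^1·-1^2 = +1.
(a,b)_5: α=-14, u≡3; β=-6, v≡1 (mod 5); (3|5)=-1, (1|5)=+1; sign (−1)^0·-1^-6·+1^-14 = +1.
(a,b)_7: α=-4, u≡5; β=-2, v≡5 (mod 7); (5|7)=-1, (5|7)=-1; sign (−1)^0·-1^-2·-1^-4 = +1.
(a,b)_17: α=-4, u≡10; β=-2, v≡5 (mod 17); (10|17)=-1, (5|17)=-1; sign (−1)^0·-1^-2·-1^-4 = +1.
(a,b)_11: α=2, u≡1; β=2, v≡10 (mod 11); (1|11)=+1, (10|11)=-1; sign (−1)^0·+1^2·-1^2 = +1.
Ram(3, -5681) = {2, 19}; no ℚ_2-point on the conic.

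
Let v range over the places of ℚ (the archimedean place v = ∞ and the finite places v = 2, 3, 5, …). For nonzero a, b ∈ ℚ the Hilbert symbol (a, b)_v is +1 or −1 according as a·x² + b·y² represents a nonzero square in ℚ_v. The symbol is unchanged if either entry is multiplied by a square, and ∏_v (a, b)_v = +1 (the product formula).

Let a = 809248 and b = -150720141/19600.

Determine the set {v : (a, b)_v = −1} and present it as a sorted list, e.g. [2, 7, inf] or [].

(a, b) ≡ (418, -741) mod (ℚ^×)²; places V = {2, 3, 5, 7, 11, 13, 19, 41, ∞}.
(a,b)_2: α=5, β=-4; u≡1, v≡3 (mod 8); ε(u)ε(v)=0·1, αω(v)=5·1, βω(u)=-4·0; sum ≡ 1  ⇒  -1.
(a,b)_11: α=3, u≡3; β=2, v≡7 (mod 11); (3|11)=+1, (7|11)=-1; sign (−1)^0·+1^2·-1^3 = -1.
(a,b)_3: α=0, u≡1; β=1, v≡2 (mod 3); (1|3)=+1, (2|3)=-1; sign (−1)^0·+1^1·-1^0 = +1.
(a,b)_7: α=0, u≡6; β=-2, v≡2 (mod 7); (6|7)=-1, (2|7)=+1; sign (−1)^0·-1^-2·+1^0 = +1.
(a,b)_13: α=0, u≡11; β=1, v≡7 (mod 13); (11|13)=-1, (7|13)=-1; sign (−1)^0·-1^1·-1^0 = -1.
(a,b)_41: α=0, u≡31; β=2, v≡3 (mod 41); (31|41)=+1, (3|41)=-1; sign (−1)^0·+1^2·-1^0 = +1.
(a,b)_19: α=1, u≡13; β=1, v≡15 (mod 19); (13|19)=-1, (15|19)=-1; sign (−1)^1·-1^1·-1^1 = -1.
(a,b)_5: α=0, u≡3; β=-2, v≡1 (mod 5); (3|5)=-1, (1|5)=+1; sign (−1)^0·-1^-2·+1^0 = +1.
(a,b)_∞: sgn(418)=+, sgn(-741)=−, so +1.
(418, -741 / ℚ) ramifies at {2, 11, 13, 19}: a division algebra.

[2, 11, 13, 19]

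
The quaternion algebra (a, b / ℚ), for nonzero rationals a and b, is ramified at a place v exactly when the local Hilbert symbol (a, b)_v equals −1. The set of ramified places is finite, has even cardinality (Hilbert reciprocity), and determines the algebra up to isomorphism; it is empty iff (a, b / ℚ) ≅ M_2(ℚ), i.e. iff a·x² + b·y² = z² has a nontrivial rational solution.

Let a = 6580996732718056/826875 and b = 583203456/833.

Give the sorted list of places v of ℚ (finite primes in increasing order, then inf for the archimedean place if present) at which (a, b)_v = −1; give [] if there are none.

Mod squares: a ≡ 2622, b ≡ 32538. Check v ∈ {∞, 2, 3, 5, 7, 11, 17, 19, 23, 29}.
v=11: a=11^4·(≡5), b=11^1·(≡10) mod 11; (5|11)=+1, (10|11)=-1; (−1)^{4·1·5}·(+1)^1·(-1)^4 = +1.
v=29: a=29^2·(≡8), b=29^1·(≡28) mod 29; (8|29)=-1, (28|29)=+1; (−1)^{2·1·14}·(-1)^1·(+1)^2 = -1.
v=23: a=23^3·(≡15), b=23^2·(≡1) mod 23; (15|23)=-1, (1|23)=+1; (−1)^{3·2·11}·(-1)^2·(+1)^3 = +1.
v=19: a=19^1·(≡6), b=19^0·(≡8) mod 19; (6|19)=+1, (8|19)=-1; (−1)^{1·0·9}·(+1)^0·(-1)^1 = -1.
v=17: a=17^2·(≡2), b=17^-1·(≡3) mod 17; (2|17)=+1, (3|17)=-1; (−1)^{2·-1·8}·(+1)^-1·(-1)^2 = +1.
v=7: a=7^-2·(≡1), b=7^-2·(≡1) mod 7; (1|7)=+1, (1|7)=+1; (−1)^{-2·-2·3}·(+1)^-2·(+1)^-2 = +1.
v=3: a=3^-3·(≡1), b=3^3·(≡1) mod 3; (1|3)=+1, (1|3)=+1; (−1)^{-3·3·1}·(+1)^3·(+1)^-3 = -1.
v=2: v_2(a)=3, v_2(b)=7; units ≡ 7, 5 (mod 8); ε·ε+αω+βω = 1·0+3·1+7·0 ≡ 1  ⇒  (a,b)_2 = -1.
v=∞: 2622 > 0 and 32538 > 0  ⇒  (a,b)_∞ = +1.
v=5: a=5^-4·(≡2), b=5^0·(≡2) mod 5; (2|5)=-1, (2|5)=-1; (−1)^{-4·0·2}·(-1)^0·(-1)^-4 = +1.
|Ram(2622, 32538)| = 4, even; anisotropic at {2, 3, 19, 29}.

[2, 3, 19, 29]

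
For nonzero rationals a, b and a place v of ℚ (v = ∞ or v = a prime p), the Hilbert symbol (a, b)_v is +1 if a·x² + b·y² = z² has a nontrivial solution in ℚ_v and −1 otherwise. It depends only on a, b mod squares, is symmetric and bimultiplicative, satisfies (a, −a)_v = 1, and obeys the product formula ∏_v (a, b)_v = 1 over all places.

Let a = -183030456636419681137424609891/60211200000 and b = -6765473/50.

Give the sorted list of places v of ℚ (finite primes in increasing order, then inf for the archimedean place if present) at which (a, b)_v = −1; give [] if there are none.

[3, 11, 13, 17, 23, inf]

Mod squares: a ≡ -330, b ≡ -111826. Check v ∈ {∞, 2, 3, 5, 7, 11, 13, 17, 23, 31}.
v=31: a=31^2·(≡27), b=31^0·(≡26) mod 31; (27|31)=-1, (26|31)=-1; (−1)^{2·0·15}·(-1)^0·(-1)^2 = +1.
v=3: a=3^-1·(≡1), b=3^0·(≡2) mod 3; (1|3)=+1, (2|3)=-1; (−1)^{-1·0·1}·(+1)^0·(-1)^-1 = -1.
v=17: a=17^4·(≡5), b=17^1·(≡16) mod 17; (5|17)=-1, (16|17)=+1; (−1)^{4·1·8}·(-1)^1·(+1)^4 = -1.
v=23: a=23^4·(≡10), b=23^1·(≡22) mod 23; (10|23)=-1, (22|23)=-1; (−1)^{4·1·11}·(-1)^1·(-1)^4 = -1.
v=11: a=11^11·(≡3), b=11^3·(≡9) mod 11; (3|11)=+1, (9|11)=+1; (−1)^{11·3·5}·(+1)^3·(+1)^11 = -1.
v=7: a=7^-2·(≡3), b=7^0·(≡6) mod 7; (3|7)=-1, (6|7)=-1; (−1)^{-2·0·3}·(-1)^0·(-1)^-2 = +1.
v=2: v_2(a)=-17, v_2(b)=-1; units ≡ 3, 7 (mod 8); ε·ε+αω+βω = 1·1+-17·0+-1·1 ≡ 0  ⇒  (a,b)_2 = +1.
v=13: a=13^4·(≡2), b=13^1·(≡9) mod 13; (2|13)=-1, (9|13)=+1; (−1)^{4·1·6}·(-1)^1·(+1)^4 = -1.
v=∞: -330 < 0 and -111826 < 0  ⇒  (a,b)_∞ = -1.
v=5: a=5^-5·(≡1), b=5^-2·(≡1) mod 5; (1|5)=+1, (1|5)=+1; (−1)^{-5·-2·2}·(+1)^-2·(+1)^-5 = +1.
(-330, -111826 / ℚ) ramifies at {3, 11, 13, 17, 23, ∞}: a division algebra.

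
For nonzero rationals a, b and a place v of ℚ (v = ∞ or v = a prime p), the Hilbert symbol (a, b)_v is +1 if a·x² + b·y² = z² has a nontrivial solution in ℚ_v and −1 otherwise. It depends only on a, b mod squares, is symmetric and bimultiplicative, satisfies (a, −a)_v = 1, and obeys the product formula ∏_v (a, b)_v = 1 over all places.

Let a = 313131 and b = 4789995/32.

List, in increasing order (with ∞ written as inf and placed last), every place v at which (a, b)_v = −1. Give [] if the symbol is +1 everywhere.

(a, b) ≡ (313131, 3990) mod (ℚ^×)²; places V = {2, 3, 5, 7, 13, 19, 31, 37, ∞}.
(a,b)_5: α=0, u≡1; β=1, v≡2 (mod 5); (1|5)=+1, (2|5)=-1; sign (−1)^0·+1^1·-1^0 = +1.
(a,b)_13: α=1, u≡11; β=0, v≡9 (mod 13); (11|13)=-1, (9|13)=+1; sign (−1)^0·-1^0·+1^1 = +1.
(a,b)_37: α=1, u≡27; β=0, v≡5 (mod 37); (27|37)=+1, (5|37)=-1; sign (−1)^0·+1^0·-1^1 = -1.
(a,b)_7: α=1, u≡3; β=5, v≡3 (mod 7); (3|7)=-1, (3|7)=-1; sign (−1)^1·-1^5·-1^1 = -1.
(a,b)_∞: sgn(313131)=+, sgn(3990)=+, so +1.
(a,b)_19: α=0, u≡11; β=1, v≡1 (mod 19); (11|19)=+1, (1|19)=+1; sign (−1)^0·+1^1·+1^0 = +1.
(a,b)_2: α=0, β=-5; u≡3, v≡3 (mod 8); ε(u)ε(v)=1·1, αω(v)=0·1, βω(u)=-5·1; sum ≡ 0  ⇒  +1.
(a,b)_31: α=1, u≡26; β=0, v≡30 (mod 31); (26|31)=-1, (30|31)=-1; sign (−1)^0·-1^0·-1^1 = -1.
(a,b)_3: α=1, u≡1; β=1, v≡1 (mod 3); (1|3)=+1, (1|3)=+1; sign (−1)^1·+1^1·+1^1 = -1.
Ram(313131, 3990) = {3, 7, 31, 37}; no ℚ_3-point on the conic.

[3, 7, 31, 37]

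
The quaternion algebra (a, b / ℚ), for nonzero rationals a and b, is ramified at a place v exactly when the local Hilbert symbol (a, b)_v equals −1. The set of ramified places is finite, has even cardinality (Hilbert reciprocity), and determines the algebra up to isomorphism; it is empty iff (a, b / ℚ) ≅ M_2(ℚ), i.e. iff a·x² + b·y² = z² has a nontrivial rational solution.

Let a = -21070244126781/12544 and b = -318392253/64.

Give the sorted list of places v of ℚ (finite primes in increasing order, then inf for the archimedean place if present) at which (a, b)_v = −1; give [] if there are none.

Mod squares: a ≡ -43301, b ≡ -53. Check v ∈ {∞, 2, 3, 7, 19, 43, 53}.
v=3: a=3^6·(≡1), b=3^2·(≡1) mod 3; (1|3)=+1, (1|3)=+1; (−1)^{6·2·1}·(+1)^2·(+1)^6 = +1.
v=43: a=43^3·(≡35), b=43^2·(≡7) mod 43; (35|43)=+1, (7|43)=-1; (−1)^{3·2·21}·(+1)^2·(-1)^3 = -1.
v=∞: -43301 < 0 and -53 < 0  ⇒  (a,b)_∞ = -1.
v=53: a=53^1·(≡35), b=53^1·(≡28) mod 53; (35|53)=-1, (28|53)=+1; (−1)^{1·1·26}·(-1)^1·(+1)^1 = -1.
v=2: v_2(a)=-8, v_2(b)=-6; units ≡ 3, 3 (mod 8); ε·ε+αω+βω = 1·1+-8·1+-6·1 ≡ 1  ⇒  (a,b)_2 = -1.
v=7: a=7^-2·(≡1), b=7^0·(≡3) mod 7; (1|7)=+1, (3|7)=-1; (−1)^{-2·0·3}·(+1)^0·(-1)^-2 = +1.
v=19: a=19^3·(≡1), b=19^2·(≡1) mod 19; (1|19)=+1, (1|19)=+1; (−1)^{3·2·9}·(+1)^2·(+1)^3 = +1.
(-43301, -53 / ℚ) ramifies at {2, 43, 53, ∞}: a division algebra.

[2, 43, 53, inf]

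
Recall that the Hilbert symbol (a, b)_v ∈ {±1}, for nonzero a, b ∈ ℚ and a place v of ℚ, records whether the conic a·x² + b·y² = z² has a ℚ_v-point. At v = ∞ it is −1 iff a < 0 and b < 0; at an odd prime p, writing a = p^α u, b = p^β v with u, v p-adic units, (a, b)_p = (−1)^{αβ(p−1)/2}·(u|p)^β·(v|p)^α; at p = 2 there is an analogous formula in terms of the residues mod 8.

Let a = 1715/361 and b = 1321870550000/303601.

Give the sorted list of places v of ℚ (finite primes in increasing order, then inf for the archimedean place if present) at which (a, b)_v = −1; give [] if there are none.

[2, 5]

(a, b) ≡ (35, 455) mod (ℚ^×)²; places V = {2, 5, 7, 11, 13, 19, 29, ∞}.
(a,b)_2: α=0, β=4; u≡3, v≡7 (mod 8); ε(u)ε(v)=1·1, αω(v)=0·0, βω(u)=4·1; sum ≡ 1  ⇒  -1.
(a,b)_7: α=3, u≡3; β=5, v≡4 (mod 7); (3|7)=-1, (4|7)=+1; sign (−1)^1·-1^5·+1^3 = +1.
(a,b)_11: α=0, u≡6; β=2, v≡1 (mod 11); (6|11)=-1, (1|11)=+1; sign (−1)^0·-1^2·+1^0 = +1.
(a,b)_∞: sgn(35)=+, sgn(455)=+, so +1.
(a,b)_19: α=-2, u≡5; β=-2, v≡2 (mod 19); (5|19)=+1, (2|19)=-1; sign (−1)^0·+1^-2·-1^-2 = +1.
(a,b)_29: α=0, u≡7; β=-2, v≡1 (mod 29); (7|29)=+1, (1|29)=+1; sign (−1)^0·+1^-2·+1^0 = +1.
(a,b)_5: α=1, u≡3; β=5, v≡1 (mod 5); (3|5)=-1, (1|5)=+1; sign (−1)^0·-1^5·+1^1 = -1.
(a,b)_13: α=0, u≡9; β=1, v≡3 (mod 13); (9|13)=+1, (3|13)=+1; sign (−1)^0·+1^1·+1^0 = +1.
(35, 455 / ℚ) ramifies at {2, 5}: a division algebra.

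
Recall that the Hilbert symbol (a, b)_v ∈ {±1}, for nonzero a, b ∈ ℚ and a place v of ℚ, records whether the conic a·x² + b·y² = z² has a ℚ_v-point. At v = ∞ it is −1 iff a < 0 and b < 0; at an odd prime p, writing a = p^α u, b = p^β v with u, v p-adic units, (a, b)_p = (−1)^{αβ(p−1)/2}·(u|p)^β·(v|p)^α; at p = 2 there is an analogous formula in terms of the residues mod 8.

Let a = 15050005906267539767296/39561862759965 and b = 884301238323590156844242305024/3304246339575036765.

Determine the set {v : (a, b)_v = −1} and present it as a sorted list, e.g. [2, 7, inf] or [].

[17, 31]

Mod squares: a ≡ 85, b ≡ 2635. Check v ∈ {∞, 2, 3, 5, 7, 11, 13, 17, 19, 29, 31, 41}.
v=∞: 85 > 0 and 2635 > 0  ⇒  (a,b)_∞ = +1.
v=11: a=11^4·(≡8), b=11^6·(≡6) mod 11; (8|11)=-1, (6|11)=-1; (−1)^{4·6·5}·(-1)^6·(-1)^4 = +1.
v=31: a=31^2·(≡13), b=31^3·(≡6) mod 31; (13|31)=-1, (6|31)=-1; (−1)^{2·3·15}·(-1)^3·(-1)^2 = -1.
v=29: a=29^0·(≡18), b=29^2·(≡16) mod 29; (18|29)=-1, (16|29)=+1; (−1)^{0·2·14}·(-1)^2·(+1)^0 = +1.
v=3: a=3^-4·(≡1), b=3^-4·(≡1) mod 3; (1|3)=+1, (1|3)=+1; (−1)^{-4·-4·1}·(+1)^-4·(+1)^-4 = +1.
v=2: v_2(a)=20, v_2(b)=22; units ≡ 5, 3 (mod 8); ε·ε+αω+βω = 0·1+20·1+22·1 ≡ 0  ⇒  (a,b)_2 = +1.
v=5: a=5^-1·(≡2), b=5^-1·(≡3) mod 5; (2|5)=-1, (3|5)=-1; (−1)^{-1·-1·2}·(-1)^-1·(-1)^-1 = +1.
v=17: a=17^-3·(≡7), b=17^-7·(≡9) mod 17; (7|17)=-1, (9|17)=+1; (−1)^{-3·-7·8}·(-1)^-7·(+1)^-3 = -1.
v=13: a=13^-2·(≡11), b=13^-2·(≡1) mod 13; (11|13)=-1, (1|13)=+1; (−1)^{-2·-2·6}·(-1)^-2·(+1)^-2 = +1.
v=41: a=41^4·(≡19), b=41^6·(≡7) mod 41; (19|41)=-1, (7|41)=-1; (−1)^{4·6·20}·(-1)^6·(-1)^4 = +1.
v=7: a=7^-6·(≡2), b=7^-6·(≡3) mod 7; (2|7)=+1, (3|7)=-1; (−1)^{-6·-6·3}·(+1)^-6·(-1)^-6 = +1.
v=19: a=19^2·(≡7), b=19^0·(≡3) mod 19; (7|19)=+1, (3|19)=-1; (−1)^{2·0·9}·(+1)^0·(-1)^2 = +1.
|Ram(85, 2635)| = 2, even; anisotropic at {17, 31}.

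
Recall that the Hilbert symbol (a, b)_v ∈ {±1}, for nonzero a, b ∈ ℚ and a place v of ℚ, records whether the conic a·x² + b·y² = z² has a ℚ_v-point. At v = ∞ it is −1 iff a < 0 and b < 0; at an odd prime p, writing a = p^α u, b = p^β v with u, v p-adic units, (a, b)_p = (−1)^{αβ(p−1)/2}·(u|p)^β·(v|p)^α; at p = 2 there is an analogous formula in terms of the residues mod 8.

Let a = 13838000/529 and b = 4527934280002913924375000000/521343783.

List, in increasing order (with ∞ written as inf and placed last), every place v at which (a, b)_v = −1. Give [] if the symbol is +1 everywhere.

[5, 11, 17, 31]

(a, b) ≡ (34595, 2031337) mod (ℚ^×)²; places V = {2, 3, 5, 7, 11, 17, 23, 31, 37, ∞}.
(a,b)_23: α=-2, u≡4; β=-5, v≡10 (mod 23); (4|23)=+1, (10|23)=-1; sign (−1)^0·+1^-5·-1^-2 = +1.
(a,b)_11: α=1, u≡7; β=5, v≡8 (mod 11); (7|11)=-1, (8|11)=-1; sign (−1)^1·-1^5·-1^1 = -1.
(a,b)_2: α=4, β=6; u≡3, v≡1 (mod 8); ε(u)ε(v)=1·0, αω(v)=4·0, βω(u)=6·1; sum ≡ 0  ⇒  +1.
(a,b)_31: α=0, u≡17; β=1, v≡23 (mod 31); (17|31)=-1, (23|31)=-1; sign (−1)^0·-1^1·-1^0 = -1.
(a,b)_37: α=1, u≡34; β=3, v≡9 (mod 37); (34|37)=+1, (9|37)=+1; sign (−1)^0·+1^3·+1^1 = +1.
(a,b)_3: α=0, u≡2; β=-4, v≡1 (mod 3); (2|3)=-1, (1|3)=+1; sign (−1)^0·-1^-4·+1^0 = +1.
(a,b)_∞: sgn(34595)=+, sgn(2031337)=+, so +1.
(a,b)_17: α=1, u≡3; β=4, v≡11 (mod 17); (3|17)=-1, (11|17)=-1; sign (−1)^0·-1^4·-1^1 = -1.
(a,b)_7: α=0, u≡2; β=3, v≡3 (mod 7); (2|7)=+1, (3|7)=-1; sign (−1)^0·+1^3·-1^0 = +1.
(a,b)_5: α=3, u≡1; β=10, v≡2 (mod 5); (1|5)=+1, (2|5)=-1; sign (−1)^0·+1^10·-1^3 = -1.
|Ram(34595, 2031337)| = 4, even; anisotropic at {5, 11, 17, 31}.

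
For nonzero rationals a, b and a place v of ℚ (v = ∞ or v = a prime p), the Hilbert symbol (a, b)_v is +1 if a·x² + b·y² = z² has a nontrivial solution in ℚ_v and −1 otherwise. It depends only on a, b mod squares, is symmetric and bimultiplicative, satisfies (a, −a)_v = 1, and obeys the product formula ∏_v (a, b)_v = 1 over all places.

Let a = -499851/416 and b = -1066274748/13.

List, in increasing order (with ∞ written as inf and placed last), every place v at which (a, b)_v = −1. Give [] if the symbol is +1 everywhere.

[2, 3, 17, inf]

Mod squares: a ≡ -1326, b ≡ -91. Check v ∈ {∞, 2, 3, 7, 11, 13, 17}.
v=11: a=11^2·(≡3), b=11^4·(≡7) mod 11; (3|11)=+1, (7|11)=-1; (−1)^{2·4·5}·(+1)^4·(-1)^2 = +1.
v=17: a=17^1·(≡3), b=17^2·(≡14) mod 17; (3|17)=-1, (14|17)=-1; (−1)^{1·2·8}·(-1)^2·(-1)^1 = -1.
v=13: a=13^-1·(≡2), b=13^-1·(≡7) mod 13; (2|13)=-1, (7|13)=-1; (−1)^{-1·-1·6}·(-1)^-1·(-1)^-1 = +1.
v=7: a=7^0·(≡4), b=7^1·(≡1) mod 7; (4|7)=+1, (1|7)=+1; (−1)^{0·1·3}·(+1)^1·(+1)^0 = +1.
v=3: a=3^5·(≡2), b=3^2·(≡2) mod 3; (2|3)=-1, (2|3)=-1; (−1)^{5·2·1}·(-1)^2·(-1)^5 = -1.
v=2: v_2(a)=-5, v_2(b)=2; units ≡ 1, 5 (mod 8); ε·ε+αω+βω = 0·0+-5·1+2·0 ≡ 1  ⇒  (a,b)_2 = -1.
v=∞: -1326 < 0 and -91 < 0  ⇒  (a,b)_∞ = -1.
Ram(-1326, -91) = {2, 3, 17, ∞}; no ℚ_2-point on the conic.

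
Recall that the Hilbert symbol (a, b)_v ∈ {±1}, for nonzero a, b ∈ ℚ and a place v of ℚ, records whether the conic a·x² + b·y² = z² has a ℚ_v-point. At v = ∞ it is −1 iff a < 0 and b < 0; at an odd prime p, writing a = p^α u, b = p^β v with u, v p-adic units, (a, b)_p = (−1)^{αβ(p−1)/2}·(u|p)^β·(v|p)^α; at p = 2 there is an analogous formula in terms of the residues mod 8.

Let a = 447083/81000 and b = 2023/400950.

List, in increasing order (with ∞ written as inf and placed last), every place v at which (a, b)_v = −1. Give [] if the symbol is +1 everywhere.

Mod squares: a ≡ 15470, b ≡ 154. Check v ∈ {∞, 2, 3, 5, 7, 11, 13, 17}.
v=5: a=5^-3·(≡1), b=5^-2·(≡1) mod 5; (1|5)=+1, (1|5)=+1; (−1)^{-3·-2·2}·(+1)^-2·(+1)^-3 = +1.
v=3: a=3^-4·(≡2), b=3^-6·(≡1) mod 3; (2|3)=-1, (1|3)=+1; (−1)^{-4·-6·1}·(-1)^-6·(+1)^-4 = +1.
v=17: a=17^3·(≡9), b=17^2·(≡15) mod 17; (9|17)=+1, (15|17)=+1; (−1)^{3·2·8}·(+1)^2·(+1)^3 = +1.
v=13: a=13^1·(≡11), b=13^0·(≡2) mod 13; (11|13)=-1, (2|13)=-1; (−1)^{1·0·6}·(-1)^0·(-1)^1 = -1.
v=11: a=11^0·(≡3), b=11^-1·(≡3) mod 11; (3|11)=+1, (3|11)=+1; (−1)^{0·-1·5}·(+1)^-1·(+1)^0 = +1.
v=∞: 15470 > 0 and 154 > 0  ⇒  (a,b)_∞ = +1.
v=2: v_2(a)=-3, v_2(b)=-1; units ≡ 7, 5 (mod 8); ε·ε+αω+βω = 1·0+-3·1+-1·0 ≡ 1  ⇒  (a,b)_2 = -1.
v=7: a=7^1·(≡5), b=7^1·(≡4) mod 7; (5|7)=-1, (4|7)=+1; (−1)^{1·1·3}·(-1)^1·(+1)^1 = +1.
|Ram(15470, 154)| = 2, even; anisotropic at {2, 13}.

[2, 13]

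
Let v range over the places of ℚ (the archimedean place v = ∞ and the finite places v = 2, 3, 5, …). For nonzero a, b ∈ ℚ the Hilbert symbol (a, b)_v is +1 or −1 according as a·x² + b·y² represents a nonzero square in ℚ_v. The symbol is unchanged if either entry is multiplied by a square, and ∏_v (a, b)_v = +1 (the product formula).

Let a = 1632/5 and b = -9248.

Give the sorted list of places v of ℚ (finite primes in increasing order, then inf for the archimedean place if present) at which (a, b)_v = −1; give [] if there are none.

[2, 5]

(a, b) ≡ (510, -2) mod (ℚ^×)²; places V = {2, 3, 5, 17, ∞}.
(a,b)_∞: sgn(510)=+, sgn(-2)=−, so +1.
(a,b)_17: α=1, u≡9; β=2, v≡2 (mod 17); (9|17)=+1, (2|17)=+1; sign (−1)^0·+1^2·+1^1 = +1.
(a,b)_5: α=-1, u≡2; β=0, v≡2 (mod 5); (2|5)=-1, (2|5)=-1; sign (−1)^0·-1^0·-1^-1 = -1.
(a,b)_3: α=1, u≡2; β=0, v≡1 (mod 3); (2|3)=-1, (1|3)=+1; sign (−1)^0·-1^0·+1^1 = +1.
(a,b)_2: α=5, β=5; u≡7, v≡7 (mod 8); ε(u)ε(v)=1·1, αω(v)=5·0, βω(u)=5·0; sum ≡ 1  ⇒  -1.
(510, -2 / ℚ) ramifies at {2, 5}: a division algebra.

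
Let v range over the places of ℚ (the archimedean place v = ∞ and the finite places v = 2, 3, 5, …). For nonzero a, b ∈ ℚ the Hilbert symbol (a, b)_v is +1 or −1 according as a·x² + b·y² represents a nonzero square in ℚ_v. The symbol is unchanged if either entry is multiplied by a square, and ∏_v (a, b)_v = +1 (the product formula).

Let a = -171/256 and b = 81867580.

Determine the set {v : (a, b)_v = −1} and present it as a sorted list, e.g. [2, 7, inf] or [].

[19, 29]

(a, b) ≡ (-19, 56695) mod (ℚ^×)²; places V = {2, 3, 5, 17, 19, 23, 29, ∞}.
(a,b)_23: α=0, u≡12; β=1, v≡3 (mod 23); (12|23)=+1, (3|23)=+1; sign (−1)^0·+1^1·+1^0 = +1.
(a,b)_3: α=2, u≡2; β=0, v≡1 (mod 3); (2|3)=-1, (1|3)=+1; sign (−1)^0·-1^0·+1^2 = +1.
(a,b)_2: α=-8, β=2; u≡5, v≡7 (mod 8); ε(u)ε(v)=0·1, αω(v)=-8·0, βω(u)=2·1; sum ≡ 0  ⇒  +1.
(a,b)_17: α=0, u≡16; β=1, v≡14 (mod 17); (16|17)=+1, (14|17)=-1; sign (−1)^0·+1^1·-1^0 = +1.
(a,b)_∞: sgn(-19)=−, sgn(56695)=+, so +1.
(a,b)_19: α=1, u≡18; β=2, v≡15 (mod 19); (18|19)=-1, (15|19)=-1; sign (−1)^0·-1^2·-1^1 = -1.
(a,b)_29: α=0, u≡11; β=1, v≡15 (mod 29); (11|29)=-1, (15|29)=-1; sign (−1)^0·-1^1·-1^0 = -1.
(a,b)_5: α=0, u≡4; β=1, v≡1 (mod 5); (4|5)=+1, (1|5)=+1; sign (−1)^0·+1^1·+1^0 = +1.
(-19, 56695 / ℚ) ramifies at {19, 29}: a division algebra.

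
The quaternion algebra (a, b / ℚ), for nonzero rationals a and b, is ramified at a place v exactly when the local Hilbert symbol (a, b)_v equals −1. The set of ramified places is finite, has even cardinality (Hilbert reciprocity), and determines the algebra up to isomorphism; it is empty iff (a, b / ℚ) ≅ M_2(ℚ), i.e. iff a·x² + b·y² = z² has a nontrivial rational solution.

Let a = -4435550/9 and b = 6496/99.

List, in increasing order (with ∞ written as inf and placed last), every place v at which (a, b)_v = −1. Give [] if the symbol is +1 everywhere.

[7, 11]

Mod squares: a ≡ -177422, b ≡ 4466. Check v ∈ {∞, 2, 3, 5, 7, 11, 19, 23, 29}.
v=29: a=29^1·(≡6), b=29^1·(≡9) mod 29; (6|29)=+1, (9|29)=+1; (−1)^{1·1·14}·(+1)^1·(+1)^1 = +1.
v=7: a=7^1·(≡2), b=7^1·(≡4) mod 7; (2|7)=+1, (4|7)=+1; (−1)^{1·1·3}·(+1)^1·(+1)^1 = -1.
v=2: v_2(a)=1, v_2(b)=5; units ≡ 1, 1 (mod 8); ε·ε+αω+βω = 0·0+1·0+5·0 ≡ 0  ⇒  (a,b)_2 = +1.
v=3: a=3^-2·(≡1), b=3^-2·(≡2) mod 3; (1|3)=+1, (2|3)=-1; (−1)^{-2·-2·1}·(+1)^-2·(-1)^-2 = +1.
v=23: a=23^1·(≡21), b=23^0·(≡8) mod 23; (21|23)=-1, (8|23)=+1; (−1)^{1·0·11}·(-1)^0·(+1)^1 = +1.
v=19: a=19^1·(≡13), b=19^0·(≡9) mod 19; (13|19)=-1, (9|19)=+1; (−1)^{1·0·9}·(-1)^0·(+1)^1 = +1.
v=5: a=5^2·(≡2), b=5^0·(≡4) mod 5; (2|5)=-1, (4|5)=+1; (−1)^{2·0·2}·(-1)^0·(+1)^2 = +1.
v=11: a=11^0·(≡10), b=11^-1·(≡8) mod 11; (10|11)=-1, (8|11)=-1; (−1)^{0·-1·5}·(-1)^-1·(-1)^0 = -1.
v=∞: -177422 < 0 and 4466 > 0  ⇒  (a,b)_∞ = +1.
Ram(-177422, 4466) = {7, 11}; no ℚ_7-point on the conic.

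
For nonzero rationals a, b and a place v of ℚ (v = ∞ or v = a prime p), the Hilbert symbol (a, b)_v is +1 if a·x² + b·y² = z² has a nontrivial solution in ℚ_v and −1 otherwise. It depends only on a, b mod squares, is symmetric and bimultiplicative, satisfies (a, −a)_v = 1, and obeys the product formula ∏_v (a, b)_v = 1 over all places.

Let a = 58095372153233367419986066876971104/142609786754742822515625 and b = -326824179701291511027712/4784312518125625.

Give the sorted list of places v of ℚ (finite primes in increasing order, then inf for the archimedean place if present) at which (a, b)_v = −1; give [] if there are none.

(a, b) ≡ (104006, -22) mod (ℚ^×)²; places V = {2, 3, 5, 7, 11, 17, 19, 23, 31, 37, 43, 47, 53, ∞}.
(a,b)_17: α=3, u≡8; β=2, v≡14 (mod 17); (8|17)=+1, (14|17)=-1; sign (−1)^0·+1^2·-1^3 = -1.
(a,b)_3: α=-6, u≡2; β=0, v≡2 (mod 3); (2|3)=-1, (2|3)=-1; sign (−1)^0·-1^0·-1^-6 = +1.
(a,b)_37: α=-6, u≡27; β=-4, v≡8 (mod 37); (27|37)=+1, (8|37)=-1; sign (−1)^0·+1^-4·-1^-6 = +1.
(a,b)_11: α=6, u≡5; β=5, v≡9 (mod 11); (5|11)=+1, (9|11)=+1; sign (−1)^0·+1^5·+1^6 = +1.
(a,b)_7: α=3, u≡4; β=4, v≡5 (mod 7); (4|7)=+1, (5|7)=-1; sign (−1)^0·+1^4·-1^3 = -1.
(a,b)_53: α=4, u≡41; β=2, v≡8 (mod 53); (41|53)=-1, (8|53)=-1; sign (−1)^0·-1^2·-1^4 = +1.
(a,b)_19: α=3, u≡15; β=0, v≡6 (mod 19); (15|19)=-1, (6|19)=+1; sign (−1)^0·-1^0·+1^3 = +1.
(a,b)_31: α=4, u≡10; β=2, v≡4 (mod 31); (10|31)=+1, (4|31)=+1; sign (−1)^0·+1^2·+1^4 = +1.
(a,b)_5: α=-6, u≡4; β=-4, v≡3 (mod 5); (4|5)=+1, (3|5)=-1; sign (−1)^0·+1^-4·-1^-6 = +1.
(a,b)_23: α=3, u≡19; β=2, v≡9 (mod 23); (19|23)=-1, (9|23)=+1; sign (−1)^0·-1^2·+1^3 = +1.
(a,b)_43: α=0, u≡34; β=-2, v≡40 (mod 43); (34|43)=-1, (40|43)=+1; sign (−1)^0·-1^-2·+1^0 = +1.
(a,b)_2: α=5, β=11; u≡3, v≡5 (mod 8); ε(u)ε(v)=1·0, αω(v)=5·1, βω(u)=11·1; sum ≡ 0  ⇒  +1.
(a,b)_∞: sgn(104006)=+, sgn(-22)=−, so +1.
(a,b)_47: α=-4, u≡24; β=-2, v≡34 (mod 47); (24|47)=+1, (34|47)=+1; sign (−1)^0·+1^-2·+1^-4 = +1.
|Ram(104006, -22)| = 2, even; anisotropic at {7, 17}.

[7, 17]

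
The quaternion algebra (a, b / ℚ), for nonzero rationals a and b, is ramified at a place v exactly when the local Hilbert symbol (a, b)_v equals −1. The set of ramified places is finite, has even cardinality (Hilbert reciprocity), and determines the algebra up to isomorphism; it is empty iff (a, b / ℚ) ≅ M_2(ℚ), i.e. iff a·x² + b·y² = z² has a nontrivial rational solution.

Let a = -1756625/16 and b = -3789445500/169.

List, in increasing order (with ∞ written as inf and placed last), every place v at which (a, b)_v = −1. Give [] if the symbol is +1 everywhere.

[5, inf]

Mod squares: a ≡ -70265, b ≡ -4210495. Check v ∈ {∞, 2, 3, 5, 13, 19, 23, 41, 47}.
v=2: v_2(a)=-4, v_2(b)=2; units ≡ 7, 1 (mod 8); ε·ε+αω+βω = 1·0+-4·0+2·0 ≡ 0  ⇒  (a,b)_2 = +1.
v=∞: -70265 < 0 and -4210495 < 0  ⇒  (a,b)_∞ = -1.
v=3: a=3^0·(≡1), b=3^2·(≡2) mod 3; (1|3)=+1, (2|3)=-1; (−1)^{0·2·1}·(+1)^2·(-1)^0 = +1.
v=19: a=19^0·(≡6), b=19^1·(≡9) mod 19; (6|19)=+1, (9|19)=+1; (−1)^{0·1·9}·(+1)^1·(+1)^0 = +1.
v=23: a=23^1·(≡12), b=23^1·(≡20) mod 23; (12|23)=+1, (20|23)=-1; (−1)^{1·1·11}·(+1)^1·(-1)^1 = +1.
v=41: a=41^0·(≡32), b=41^1·(≡37) mod 41; (32|41)=+1, (37|41)=+1; (−1)^{0·1·20}·(+1)^1·(+1)^0 = +1.
v=13: a=13^1·(≡12), b=13^-2·(≡4) mod 13; (12|13)=+1, (4|13)=+1; (−1)^{1·-2·6}·(+1)^-2·(+1)^1 = +1.
v=47: a=47^1·(≡17), b=47^1·(≡11) mod 47; (17|47)=+1, (11|47)=-1; (−1)^{1·1·23}·(+1)^1·(-1)^1 = +1.
v=5: a=5^3·(≡2), b=5^3·(≡4) mod 5; (2|5)=-1, (4|5)=+1; (−1)^{3·3·2}·(-1)^3·(+1)^3 = -1.
Ram(-70265, -4210495) = {5, ∞}; no ℚ_5-point on the conic.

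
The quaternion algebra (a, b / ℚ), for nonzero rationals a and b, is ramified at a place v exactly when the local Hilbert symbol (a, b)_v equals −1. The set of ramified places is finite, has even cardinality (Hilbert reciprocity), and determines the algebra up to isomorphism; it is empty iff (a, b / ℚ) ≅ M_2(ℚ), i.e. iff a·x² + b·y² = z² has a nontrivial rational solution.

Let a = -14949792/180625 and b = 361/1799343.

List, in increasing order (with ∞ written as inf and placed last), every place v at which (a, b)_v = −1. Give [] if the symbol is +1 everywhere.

(a, b) ≡ (-858, 7) mod (ℚ^×)²; places V = {2, 3, 5, 7, 11, 13, 17, 19, ∞}.
(a,b)_5: α=-4, u≡2; β=0, v≡2 (mod 5); (2|5)=-1, (2|5)=-1; sign (−1)^0·-1^0·-1^-4 = +1.
(a,b)_19: α=0, u≡17; β=2, v≡4 (mod 19); (17|19)=+1, (4|19)=+1; sign (−1)^0·+1^2·+1^0 = +1.
(a,b)_13: α=1, u≡3; β=-4, v≡8 (mod 13); (3|13)=+1, (8|13)=-1; sign (−1)^0·+1^-4·-1^1 = -1.
(a,b)_7: α=0, u≡6; β=-1, v≡2 (mod 7); (6|7)=-1, (2|7)=+1; sign (−1)^0·-1^-1·+1^0 = -1.
(a,b)_2: α=5, β=0; u≡3, v≡7 (mod 8); ε(u)ε(v)=1·1, αω(v)=5·0, βω(u)=0·1; sum ≡ 1  ⇒  -1.
(a,b)_∞: sgn(-858)=−, sgn(7)=+, so +1.
(a,b)_17: α=-2, u≡15; β=0, v≡6 (mod 17); (15|17)=+1, (6|17)=-1; sign (−1)^0·+1^0·-1^-2 = +1.
(a,b)_3: α=3, u≡2; β=-2, v≡1 (mod 3); (2|3)=-1, (1|3)=+1; sign (−1)^0·-1^-2·+1^3 = +1.
(a,b)_11: α=3, u≡2; β=0, v≡6 (mod 11); (2|11)=-1, (6|11)=-1; sign (−1)^0·-1^0·-1^3 = -1.
(-858, 7 / ℚ) ramifies at {2, 7, 11, 13}: a division algebra.

[2, 7, 11, 13]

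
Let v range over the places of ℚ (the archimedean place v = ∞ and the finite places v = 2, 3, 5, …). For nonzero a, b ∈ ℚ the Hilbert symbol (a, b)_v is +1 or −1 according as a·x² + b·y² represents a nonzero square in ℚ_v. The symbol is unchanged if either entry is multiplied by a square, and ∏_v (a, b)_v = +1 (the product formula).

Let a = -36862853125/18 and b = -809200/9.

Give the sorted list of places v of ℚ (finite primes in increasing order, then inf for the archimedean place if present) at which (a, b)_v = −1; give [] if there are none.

Mod squares: a ≡ -170, b ≡ -7. Check v ∈ {∞, 2, 3, 5, 7, 17}.
v=5: a=5^5·(≡4), b=5^2·(≡3) mod 5; (4|5)=+1, (3|5)=-1; (−1)^{5·2·2}·(+1)^2·(-1)^5 = -1.
v=∞: -170 < 0 and -7 < 0  ⇒  (a,b)_∞ = -1.
v=3: a=3^-2·(≡1), b=3^-2·(≡2) mod 3; (1|3)=+1, (2|3)=-1; (−1)^{-2·-2·1}·(+1)^-2·(-1)^-2 = +1.
v=17: a=17^3·(≡12), b=17^2·(≡10) mod 17; (12|17)=-1, (10|17)=-1; (−1)^{3·2·8}·(-1)^2·(-1)^3 = -1.
v=7: a=7^4·(≡6), b=7^1·(≡6) mod 7; (6|7)=-1, (6|7)=-1; (−1)^{4·1·3}·(-1)^1·(-1)^4 = -1.
v=2: v_2(a)=-1, v_2(b)=4; units ≡ 3, 1 (mod 8); ε·ε+αω+βω = 1·0+-1·0+4·1 ≡ 0  ⇒  (a,b)_2 = +1.
|Ram(-170, -7)| = 4, even; anisotropic at {5, 7, 17, ∞}.

[5, 7, 17, inf]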